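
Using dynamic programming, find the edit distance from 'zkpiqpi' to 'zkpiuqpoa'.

Let D[i][j] be the edit distance between the first i characters of 'zkpiqpi' and the first j characters of 'zkpiuqpoa', with D[i][0] = i, D[0][j] = j, and D[i][j] = D[i-1][j-1] if the characters match, else 1 + min(D[i-1][j], D[i][j-1], D[i-1][j-1]). Filling the table (rows: prefixes of 'zkpiqpi', columns: prefixes of 'zkpiuqpoa'):
     ε  z  k  p  i  u  q  p  o  a
  ε  0  1  2  3  4  5  6  7  8  9
  z  1  0  1  2  3  4  5  6  7  8
  k  2  1  0  1  2  3  4  5  6  7
  p  3  2  1  0  1  2  3  4  5  6
  i  4  3  2  1  0  1  2  3  4  5
  q  5  4  3  2  1  1  1  2  3  4
  p  6  5  4  3  2  2  2  1  2  3
  i  7  6  5  4  3  3  3  2  2  3
The bottom-right entry gives D[7][9] = 3, so no sequence of fewer than 3 edits works. Backtracking through the table gives one optimal edit sequence (3 edits):
  zkpiqpi → zkpiuqpi (ins u @5)
  zkpiuqpi → zkpiuqpoi (ins o @8)
  zkpiuqpoi → zkpiuqpoa (sub i→a @9)
Edit distance = 3.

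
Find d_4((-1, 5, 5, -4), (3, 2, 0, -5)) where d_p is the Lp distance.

(Σ|x_i - y_i|^4)^(1/4) = (|-1 - 3|^4 + |5 - 2|^4 + |5 - 0|^4 + |-4 - (-5)|^4)^(1/4)
= (4^4 + 3^4 + 5^4 + 1^4)^(1/4) = (256 + 81 + 625 + 1)^(1/4) = (963)^(1/4) ≈ 5.5707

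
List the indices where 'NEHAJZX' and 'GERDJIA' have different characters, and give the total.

Differing positions: 1, 3, 4, 6, 7. Hamming distance = 5.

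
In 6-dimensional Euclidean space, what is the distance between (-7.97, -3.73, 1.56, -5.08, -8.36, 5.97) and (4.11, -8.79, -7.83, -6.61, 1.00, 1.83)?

√(Σ(x_i - y_i)²) = √((-7.97 - 4.11)² + (-3.73 - (-8.79))² + (1.56 - (-7.83))² + (-5.08 - (-6.61))² + (-8.36 - 1)² + (5.97 - 1.83)²)
= √((-12.08)² + 5.06² + 9.39² + 1.53² + (-9.36)² + 4.14²) = √(145.9264 + 25.6036 + 88.1721 + 2.3409 + 87.6096 + 17.1396) = √366.7922 ≈ 19.1518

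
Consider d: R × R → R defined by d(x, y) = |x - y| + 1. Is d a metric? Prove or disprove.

No. d fails identity of indiscernibles (specifically d(x,x) = 0): d(-6, -6) = |-6 - (-6)| + 1 = 0 + 1 = 1 ≠ 0.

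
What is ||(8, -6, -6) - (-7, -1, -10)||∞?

max(|x_i - y_i|) = max(|8 - (-7)|, |-6 - (-1)|, |-6 - (-10)|) = max(15, 5, 4) = 15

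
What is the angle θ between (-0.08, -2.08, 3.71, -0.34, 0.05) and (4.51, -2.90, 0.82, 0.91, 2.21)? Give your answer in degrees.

With u = (-0.08, -2.08, 3.71, -0.34, 0.05), v = (4.51, -2.90, 0.82, 0.91, 2.21):
u·v = (-0.08)·4.51 + (-2.08)·(-2.9) + 3.71·0.82 + (-0.34)·0.91 + 0.05·2.21 = (-0.3608) + 6.032 + 3.0422 + (-0.3094) + 0.1105 = 8.5145.
|u| = √((-0.08)² + (-2.08)² + 3.71² + (-0.34)² + 0.05²) = √(0.0064 + 4.3264 + 13.7641 + 0.1156 + 0.0025) = √18.215, |v| = √(4.51² + (-2.9)² + 0.82² + 0.91² + 2.21²) = √(20.3401 + 8.41 + 0.6724 + 0.8281 + 4.8841) = √35.1347.
cos θ = (u·v)/(|u||v|) = 8.5145/(√18.215·√35.1347) ≈ 0.336571
θ = arccos(0.336571) ≈ 70.33°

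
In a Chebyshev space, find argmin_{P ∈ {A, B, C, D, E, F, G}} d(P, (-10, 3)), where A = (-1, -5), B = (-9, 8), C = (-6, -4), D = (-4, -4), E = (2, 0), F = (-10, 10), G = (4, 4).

Distances: d(A) = 9, d(B) = 5, d(C) = 7, d(D) = 7, d(E) = 12, d(F) = 7, d(G) = 14. Nearest: B = (-9, 8) with distance 5.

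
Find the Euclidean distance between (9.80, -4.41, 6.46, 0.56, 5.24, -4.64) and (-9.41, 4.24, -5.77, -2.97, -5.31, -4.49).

√(Σ(x_i - y_i)²) = √((9.8 - (-9.41))² + (-4.41 - 4.24)² + (6.46 - (-5.77))² + (0.56 - (-2.97))² + (5.24 - (-5.31))² + (-4.64 - (-4.49))²)
= √(19.21² + (-8.65)² + 12.23² + 3.53² + 10.55² + (-0.15)²) = √(369.0241 + 74.8225 + 149.5729 + 12.4609 + 111.3025 + 0.0225) = √717.2054 ≈ 26.7807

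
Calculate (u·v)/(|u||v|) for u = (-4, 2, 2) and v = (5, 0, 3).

With u = (-4, 2, 2), v = (5, 0, 3):
u·v = (-4)·5 + 2·0 + 2·3 = (-20) + 0 + 6 = -14.
|u| = √((-4)² + 2² + 2²) = √24, |v| = √(5² + 0² + 3²) = √34, so |u||v| = √(24·34) = √816.
cos θ = (u·v)/(|u||v|) = -14/√816 ≈ -0.4901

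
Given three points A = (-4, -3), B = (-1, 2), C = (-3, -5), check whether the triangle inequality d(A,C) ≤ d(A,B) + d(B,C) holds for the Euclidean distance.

d(A,B) = √(3² + 5²) = √34 ≈ 5.831, d(B,C) = √(2² + 7²) = √53 ≈ 7.2801, d(A,C) = √(1² + 2²) = √5 ≈ 2.2361.
d(A,C) ≈ 2.2361 ≤ 5.831 + 7.2801 = 13.1111. Triangle inequality is satisfied.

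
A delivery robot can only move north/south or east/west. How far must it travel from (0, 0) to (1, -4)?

Σ|x_i - y_i| = |0 - 1| + |0 - (-4)| = 1 + 4 = 5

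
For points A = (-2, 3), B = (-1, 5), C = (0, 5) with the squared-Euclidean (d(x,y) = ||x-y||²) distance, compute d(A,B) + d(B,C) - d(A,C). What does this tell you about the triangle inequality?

d(A,B) = 1² + 2² = 5, d(B,C) = 1² + 0² = 1, d(A,C) = 2² + 2² = 8.
d(A,B) + d(B,C) - d(A,C) = 5 + 1 - 8 = 6 - 8 = -2. This is < 0, so the triangle inequality FAILS for these points (squared-Euclidean is not a metric).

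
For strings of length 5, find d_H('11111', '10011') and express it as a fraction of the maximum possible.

Differing positions: 2, 3. Hamming distance = 2. The maximum possible Hamming distance for length-5 strings is 5, so d_H/5 = 2/5 = 0.4.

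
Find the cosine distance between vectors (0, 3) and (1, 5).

With u = (0, 3), v = (1, 5):
u·v = 0·1 + 3·5 = 0 + 15 = 15.
|u| = √(0² + 3²) = √9, |v| = √(1² + 5²) = √26, so |u||v| = √(9·26) = √234.
cos θ = (u·v)/(|u||v|) = 15/√234 ≈ 0.9806
Cosine distance = 1 - cos θ ≈ 1 - 0.9806 = 0.0194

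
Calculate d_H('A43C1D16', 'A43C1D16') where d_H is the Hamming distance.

Differing positions: none. Hamming distance = 0.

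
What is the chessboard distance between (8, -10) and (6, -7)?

max(|x_i - y_i|) = max(|8 - 6|, |-10 - (-7)|) = max(2, 3) = 3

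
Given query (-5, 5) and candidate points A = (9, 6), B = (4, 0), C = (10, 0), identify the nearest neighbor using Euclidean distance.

Distances: d(A) ≈ 14.0357, d(B) ≈ 10.2956, d(C) ≈ 15.8114. Nearest: B = (4, 0) with distance 10.2956.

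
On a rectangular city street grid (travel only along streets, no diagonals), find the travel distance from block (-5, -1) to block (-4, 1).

Σ|x_i - y_i| = |-5 - (-4)| + |-1 - 1| = 1 + 2 = 3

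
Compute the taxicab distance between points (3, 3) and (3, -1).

Σ|x_i - y_i| = |3 - 3| + |3 - (-1)| = 0 + 4 = 4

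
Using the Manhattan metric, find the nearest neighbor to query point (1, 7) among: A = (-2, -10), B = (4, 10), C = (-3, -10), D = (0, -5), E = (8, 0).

Distances: d(A) = 20, d(B) = 6, d(C) = 21, d(D) = 13, d(E) = 14. Nearest: B = (4, 10) with distance 6.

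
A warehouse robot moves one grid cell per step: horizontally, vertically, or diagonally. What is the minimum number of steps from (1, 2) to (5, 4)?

max(|x_i - y_i|) = max(|1 - 5|, |2 - 4|) = max(4, 2) = 4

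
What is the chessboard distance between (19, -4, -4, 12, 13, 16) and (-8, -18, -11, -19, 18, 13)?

max(|x_i - y_i|) = max(|19 - (-8)|, |-4 - (-18)|, |-4 - (-11)|, |12 - (-19)|, |13 - 18|, |16 - 13|) = max(27, 14, 7, 31, 5, 3) = 31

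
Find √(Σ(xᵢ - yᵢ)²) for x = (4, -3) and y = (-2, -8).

√(Σ(x_i - y_i)²) = √((4 - (-2))² + (-3 - (-8))²)
= √(6² + 5²) = √(36 + 25) = √61 ≈ 7.8102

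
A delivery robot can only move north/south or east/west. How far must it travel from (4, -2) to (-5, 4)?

Σ|x_i - y_i| = |4 - (-5)| + |-2 - 4| = 9 + 6 = 15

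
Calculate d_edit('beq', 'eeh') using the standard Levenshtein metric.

Let D[i][j] be the edit distance between the first i characters of 'beq' and the first j characters of 'eeh', with D[i][0] = i, D[0][j] = j, and D[i][j] = D[i-1][j-1] if the characters match, else 1 + min(D[i-1][j], D[i][j-1], D[i-1][j-1]). Filling the table (rows: prefixes of 'beq', columns: prefixes of 'eeh'):
     ε  e  e  h
  ε  0  1  2  3
  b  1  1  2  3
  e  2  1  1  2
  q  3  2  2  2
The bottom-right entry gives D[3][3] = 2, so no sequence of fewer than 2 edits works. Backtracking through the table gives one optimal edit sequence (2 edits):
  beq → eeq (sub b→e @1)
  eeq → eeh (sub q→h @3)
Edit distance = 2.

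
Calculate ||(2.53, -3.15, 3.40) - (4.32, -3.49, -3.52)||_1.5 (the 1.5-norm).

(Σ|x_i - y_i|^1.5)^(1/1.5) = (|2.53 - 4.32|^1.5 + |-3.15 - (-3.49)|^1.5 + |3.4 - (-3.52)|^1.5)^(1/1.5)
= (1.79^1.5 + 0.34^1.5 + 6.92^1.5)^(1/1.5) ≈ (2.3949 + 0.1983 + 18.2037)^(1/1.5) = (20.7969)^(1/1.5) ≈ 7.5625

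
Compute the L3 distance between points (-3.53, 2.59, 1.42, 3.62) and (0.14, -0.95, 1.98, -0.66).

(Σ|x_i - y_i|^3)^(1/3) = (|-3.53 - 0.14|^3 + |2.59 - (-0.95)|^3 + |1.42 - 1.98|^3 + |3.62 - (-0.66)|^3)^(1/3)
= (3.67^3 + 3.54^3 + 0.56^3 + 4.28^3)^(1/3) ≈ (49.4309 + 44.3619 + 0.1756 + 78.4028)^(1/3) = (172.3712)^(1/3) ≈ 5.5653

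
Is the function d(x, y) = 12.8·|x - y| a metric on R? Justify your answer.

Yes. Since |x - y| is a metric on R and 12.8 > 0, the positive scalar multiple 12.8·|x - y| is also a metric: scaling by a positive constant preserves non-negativity, identity (d=0 ⟺ |x-y|=0 ⟺ x=y), symmetry, and the triangle inequality.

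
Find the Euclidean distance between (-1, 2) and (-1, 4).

√(Σ(x_i - y_i)²) = √((-1 - (-1))² + (2 - 4)²)
= √(0² + (-2)²) = √(0 + 4) = √4 = 2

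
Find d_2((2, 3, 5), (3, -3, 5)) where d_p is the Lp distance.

(Σ|x_i - y_i|^2)^(1/2) = (|2 - 3|^2 + |3 - (-3)|^2 + |5 - 5|^2)^(1/2)
= (1^2 + 6^2 + 0^2)^(1/2) = (1 + 36 + 0)^(1/2) = (37)^(1/2) ≈ 6.0828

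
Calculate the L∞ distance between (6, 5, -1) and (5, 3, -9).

max(|x_i - y_i|) = max(|6 - 5|, |5 - 3|, |-1 - (-9)|) = max(1, 2, 8) = 8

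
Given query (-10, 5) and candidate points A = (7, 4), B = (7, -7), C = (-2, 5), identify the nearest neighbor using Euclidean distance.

Distances: d(A) ≈ 17.0294, d(B) ≈ 20.8087, d(C) = 8. Nearest: C = (-2, 5) with distance 8.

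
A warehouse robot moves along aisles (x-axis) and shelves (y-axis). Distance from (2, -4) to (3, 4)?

Σ|x_i - y_i| = |2 - 3| + |-4 - 4| = 1 + 8 = 9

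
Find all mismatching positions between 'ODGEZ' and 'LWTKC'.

Differing positions: 1, 2, 3, 4, 5. Hamming distance = 5.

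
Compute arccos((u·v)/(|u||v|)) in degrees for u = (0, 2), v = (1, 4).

With u = (0, 2), v = (1, 4):
u·v = 0·1 + 2·4 = 0 + 8 = 8.
|u| = √(0² + 2²) = √4, |v| = √(1² + 4²) = √17, so |u||v| = √(4·17) = √68.
cos θ = (u·v)/(|u||v|) = 8/√68 ≈ 0.970143
θ = arccos(0.970143) ≈ 14.04°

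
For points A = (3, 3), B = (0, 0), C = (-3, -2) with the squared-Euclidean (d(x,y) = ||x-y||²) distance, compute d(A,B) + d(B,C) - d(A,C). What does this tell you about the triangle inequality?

d(A,B) = 3² + 3² = 18, d(B,C) = 3² + 2² = 13, d(A,C) = 6² + 5² = 61.
d(A,B) + d(B,C) - d(A,C) = 18 + 13 - 61 = 31 - 61 = -30. This is < 0, so the triangle inequality FAILS for these points (squared-Euclidean is not a metric).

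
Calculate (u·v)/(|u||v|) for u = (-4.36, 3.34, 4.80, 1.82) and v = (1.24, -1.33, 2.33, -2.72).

With u = (-4.36, 3.34, 4.80, 1.82), v = (1.24, -1.33, 2.33, -2.72):
u·v = (-4.36)·1.24 + 3.34·(-1.33) + 4.8·2.33 + 1.82·(-2.72) = (-5.4064) + (-4.4422) + 11.184 + (-4.9504) = -3.615.
|u| = √((-4.36)² + 3.34² + 4.8² + 1.82²) = √(19.0096 + 11.1556 + 23.04 + 3.3124) = √56.5176, |v| = √(1.24² + (-1.33)² + 2.33² + (-2.72)²) = √(1.5376 + 1.7689 + 5.4289 + 7.3984) = √16.1338.
cos θ = (u·v)/(|u||v|) = -3.615/(√56.5176·√16.1338) ≈ -0.1197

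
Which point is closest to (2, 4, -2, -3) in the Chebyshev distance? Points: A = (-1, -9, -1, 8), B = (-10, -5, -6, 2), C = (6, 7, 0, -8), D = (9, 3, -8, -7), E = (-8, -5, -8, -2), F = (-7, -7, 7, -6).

Distances: d(A) = 13, d(B) = 12, d(C) = 5, d(D) = 7, d(E) = 10, d(F) = 11. Nearest: C = (6, 7, 0, -8) with distance 5.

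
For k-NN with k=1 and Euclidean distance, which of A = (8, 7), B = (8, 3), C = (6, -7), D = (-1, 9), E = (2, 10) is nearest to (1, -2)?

Distances: d(A) ≈ 11.4018, d(B) ≈ 8.6023, d(C) ≈ 7.0711, d(D) ≈ 11.1803, d(E) ≈ 12.0416. Nearest: C = (6, -7) with distance 7.0711.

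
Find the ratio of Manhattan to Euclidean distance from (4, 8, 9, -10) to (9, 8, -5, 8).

L1 = |4 - 9| + |8 - 8| + |9 - (-5)| + |-10 - 8| = 5 + 0 + 14 + 18 = 37
L2 = √(5² + 0² + 14² + 18²) = √545 ≈ 23.3452
L1 ≥ L2 always (equality iff movement is along one axis); L1 > L2 here.
Ratio L1/L2 = 37/√545 ≈ 1.5849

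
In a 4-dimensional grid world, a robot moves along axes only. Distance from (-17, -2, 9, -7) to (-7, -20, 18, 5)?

Σ|x_i - y_i| = |-17 - (-7)| + |-2 - (-20)| + |9 - 18| + |-7 - 5| = 10 + 18 + 9 + 12 = 49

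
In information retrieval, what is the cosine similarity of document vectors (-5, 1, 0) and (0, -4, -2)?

With u = (-5, 1, 0), v = (0, -4, -2):
u·v = (-5)·0 + 1·(-4) + 0·(-2) = 0 + (-4) + 0 = -4.
|u| = √((-5)² + 1² + 0²) = √26, |v| = √(0² + (-4)² + (-2)²) = √20, so |u||v| = √(26·20) = √520.
cos θ = (u·v)/(|u||v|) = -4/√520 ≈ -0.1754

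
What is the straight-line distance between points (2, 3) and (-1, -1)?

√(Σ(x_i - y_i)²) = √((2 - (-1))² + (3 - (-1))²)
= √(3² + 4²) = √(9 + 16) = √25 = 5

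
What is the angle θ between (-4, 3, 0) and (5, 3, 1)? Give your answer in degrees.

With u = (-4, 3, 0), v = (5, 3, 1):
u·v = (-4)·5 + 3·3 + 0·1 = (-20) + 9 + 0 = -11.
|u| = √((-4)² + 3² + 0²) = √25, |v| = √(5² + 3² + 1²) = √35, so |u||v| = √(25·35) = √875.
cos θ = (u·v)/(|u||v|) = -11/√875 ≈ -0.371868
θ = arccos(-0.371868) ≈ 111.83°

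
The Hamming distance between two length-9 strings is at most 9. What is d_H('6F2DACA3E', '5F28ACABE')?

Differing positions: 1, 4, 8. Hamming distance = 3. The maximum possible Hamming distance for length-9 strings is 9, so d_H/9 = 3/9 ≈ 0.3333.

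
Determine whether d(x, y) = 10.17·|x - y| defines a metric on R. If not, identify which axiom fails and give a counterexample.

Yes. Since |x - y| is a metric on R and 10.17 > 0, the positive scalar multiple 10.17·|x - y| is also a metric: scaling by a positive constant preserves non-negativity, identity (d=0 ⟺ |x-y|=0 ⟺ x=y), symmetry, and the triangle inequality.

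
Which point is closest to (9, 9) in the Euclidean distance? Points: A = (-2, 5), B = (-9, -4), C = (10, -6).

Distances: d(A) ≈ 11.7047, d(B) ≈ 22.2036, d(C) ≈ 15.0333. Nearest: A = (-2, 5) with distance 11.7047.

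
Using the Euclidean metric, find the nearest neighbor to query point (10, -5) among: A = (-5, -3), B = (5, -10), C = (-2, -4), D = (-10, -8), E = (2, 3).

Distances: d(A) ≈ 15.1327, d(B) ≈ 7.0711, d(C) ≈ 12.0416, d(D) ≈ 20.2237, d(E) ≈ 11.3137. Nearest: B = (5, -10) with distance 7.0711.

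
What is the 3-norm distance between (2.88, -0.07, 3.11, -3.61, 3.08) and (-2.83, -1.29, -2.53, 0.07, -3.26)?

(Σ|x_i - y_i|^3)^(1/3) = (|2.88 - (-2.83)|^3 + |-0.07 - (-1.29)|^3 + |3.11 - (-2.53)|^3 + |-3.61 - 0.07|^3 + |3.08 - (-3.26)|^3)^(1/3)
= (5.71^3 + 1.22^3 + 5.64^3 + 3.68^3 + 6.34^3)^(1/3) ≈ (186.1694 + 1.8158 + 179.4061 + 49.836 + 254.8401)^(1/3) = (672.0674)^(1/3) ≈ 8.7593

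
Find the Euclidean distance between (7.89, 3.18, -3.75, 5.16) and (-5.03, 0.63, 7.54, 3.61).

√(Σ(x_i - y_i)²) = √((7.89 - (-5.03))² + (3.18 - 0.63)² + (-3.75 - 7.54)² + (5.16 - 3.61)²)
= √(12.92² + 2.55² + (-11.29)² + 1.55²) = √(166.9264 + 6.5025 + 127.4641 + 2.4025) = √303.2955 ≈ 17.4154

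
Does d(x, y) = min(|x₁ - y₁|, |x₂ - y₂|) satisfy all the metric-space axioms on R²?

No. d fails identity of indiscernibles: take x = (-4, 0) and y = (-4, 5). Then d(x,y) = min(|-4 - (-4)|, |0 - 5|) = min(0, 5) = 0, yet x ≠ y.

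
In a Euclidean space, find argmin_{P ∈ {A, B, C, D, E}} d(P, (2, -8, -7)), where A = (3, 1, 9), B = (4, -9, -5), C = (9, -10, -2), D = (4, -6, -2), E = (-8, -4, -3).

Distances: d(A) ≈ 18.3848, d(B) = 3, d(C) ≈ 8.8318, d(D) ≈ 5.7446, d(E) ≈ 11.4891. Nearest: B = (4, -9, -5) with distance 3.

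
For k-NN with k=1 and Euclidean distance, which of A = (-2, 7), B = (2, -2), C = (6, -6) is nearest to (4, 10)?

Distances: d(A) ≈ 6.7082, d(B) ≈ 12.1655, d(C) ≈ 16.1245. Nearest: A = (-2, 7) with distance 6.7082.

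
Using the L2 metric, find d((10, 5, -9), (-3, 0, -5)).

√(Σ(x_i - y_i)²) = √((10 - (-3))² + (5 - 0)² + (-9 - (-5))²)
= √(13² + 5² + (-4)²) = √(169 + 25 + 16) = √210 ≈ 14.4914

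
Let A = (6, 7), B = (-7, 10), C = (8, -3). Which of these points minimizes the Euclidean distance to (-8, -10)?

Distances: d(A) ≈ 22.0227, d(B) ≈ 20.025, d(C) ≈ 17.4642. Nearest: C = (8, -3) with distance 17.4642.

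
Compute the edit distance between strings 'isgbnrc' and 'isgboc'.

Let D[i][j] be the edit distance between the first i characters of 'isgbnrc' and the first j characters of 'isgboc', with D[i][0] = i, D[0][j] = j, and D[i][j] = D[i-1][j-1] if the characters match, else 1 + min(D[i-1][j], D[i][j-1], D[i-1][j-1]). Filling the table (rows: prefixes of 'isgbnrc', columns: prefixes of 'isgboc'):
     ε  i  s  g  b  o  c
  ε  0  1  2  3  4  5  6
  i  1  0  1  2  3  4  5
  s  2  1  0  1  2  3  4
  g  3  2  1  0  1  2  3
  b  4  3  2  1  0  1  2
  n  5  4  3  2  1  1  2
  r  6  5  4  3  2  2  2
  c  7  6  5  4  3  3  2
The bottom-right entry gives D[7][6] = 2, so no sequence of fewer than 2 edits works. Backtracking through the table gives one optimal edit sequence (2 edits):
  isgbnrc → isgbrc (del n @5)
  isgbrc → isgboc (sub r→o @5)
Edit distance = 2.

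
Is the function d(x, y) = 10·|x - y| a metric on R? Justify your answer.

Yes. Since |x - y| is a metric on R and 10 > 0, the positive scalar multiple 10·|x - y| is also a metric: scaling by a positive constant preserves non-negativity, identity (d=0 ⟺ |x-y|=0 ⟺ x=y), symmetry, and the triangle inequality.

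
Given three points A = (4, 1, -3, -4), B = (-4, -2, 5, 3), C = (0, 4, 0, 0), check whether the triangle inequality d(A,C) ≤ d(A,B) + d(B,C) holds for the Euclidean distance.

d(A,B) = √(8² + 3² + 8² + 7²) = √186 ≈ 13.6382, d(B,C) = √(4² + 6² + 5² + 3²) = √86 ≈ 9.2736, d(A,C) = √(4² + 3² + 3² + 4²) = √50 ≈ 7.0711.
d(A,C) ≈ 7.0711 ≤ 13.6382 + 9.2736 = 22.9118. Triangle inequality is satisfied.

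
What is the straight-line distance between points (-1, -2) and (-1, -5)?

√(Σ(x_i - y_i)²) = √((-1 - (-1))² + (-2 - (-5))²)
= √(0² + 3²) = √(0 + 9) = √9 = 3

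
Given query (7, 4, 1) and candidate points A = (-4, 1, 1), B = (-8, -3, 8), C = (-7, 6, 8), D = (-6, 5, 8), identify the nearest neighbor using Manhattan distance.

Distances: d(A) = 14, d(B) = 29, d(C) = 23, d(D) = 21. Nearest: A = (-4, 1, 1) with distance 14.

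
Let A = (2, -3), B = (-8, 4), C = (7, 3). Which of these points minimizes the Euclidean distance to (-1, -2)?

Distances: d(A) ≈ 3.1623, d(B) ≈ 9.2195, d(C) ≈ 9.434. Nearest: A = (2, -3) with distance 3.1623.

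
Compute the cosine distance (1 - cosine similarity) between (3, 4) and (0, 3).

With u = (3, 4), v = (0, 3):
u·v = 3·0 + 4·3 = 0 + 12 = 12.
|u| = √(3² + 4²) = √25, |v| = √(0² + 3²) = √9, so |u||v| = √(25·9) = √225 = 15.
cos θ = (u·v)/(|u||v|) = 12/15 = 0.8
Cosine distance = 1 - cos θ = 1 - 0.8 = 0.2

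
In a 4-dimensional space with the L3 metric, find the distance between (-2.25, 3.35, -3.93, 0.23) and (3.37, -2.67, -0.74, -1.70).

(Σ|x_i - y_i|^3)^(1/3) = (|-2.25 - 3.37|^3 + |3.35 - (-2.67)|^3 + |-3.93 - (-0.74)|^3 + |0.23 - (-1.7)|^3)^(1/3)
= (5.62^3 + 6.02^3 + 3.19^3 + 1.93^3)^(1/3) ≈ (177.5043 + 218.1672 + 32.4618 + 7.1891)^(1/3) = (435.3224)^(1/3) ≈ 7.5789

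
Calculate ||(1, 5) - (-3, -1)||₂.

√(Σ(x_i - y_i)²) = √((1 - (-3))² + (5 - (-1))²)
= √(4² + 6²) = √(16 + 36) = √52 ≈ 7.2111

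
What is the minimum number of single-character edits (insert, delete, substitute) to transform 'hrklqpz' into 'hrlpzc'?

Let D[i][j] be the edit distance between the first i characters of 'hrklqpz' and the first j characters of 'hrlpzc', with D[i][0] = i, D[0][j] = j, and D[i][j] = D[i-1][j-1] if the characters match, else 1 + min(D[i-1][j], D[i][j-1], D[i-1][j-1]). Filling the table (rows: prefixes of 'hrklqpz', columns: prefixes of 'hrlpzc'):
     ε  h  r  l  p  z  c
  ε  0  1  2  3  4  5  6
  h  1  0  1  2  3  4  5
  r  2  1  0  1  2  3  4
  k  3  2  1  1  2  3  4
  l  4  3  2  1  2  3  4
  q  5  4  3  2  2  3  4
  p  6  5  4  3  2  3  4
  z  7  6  5  4  3  2  3
The bottom-right entry gives D[7][6] = 3, so no sequence of fewer than 3 edits works. Backtracking through the table gives one optimal edit sequence (3 edits):
  hrklqpz → hrlqpz (del k @3)
  hrlqpz → hrlpz (del q @4)
  hrlpz → hrlpzc (ins c @6)
Edit distance = 3.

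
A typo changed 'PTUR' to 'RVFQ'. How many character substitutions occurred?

Differing positions: 1, 2, 3, 4. Hamming distance = 4.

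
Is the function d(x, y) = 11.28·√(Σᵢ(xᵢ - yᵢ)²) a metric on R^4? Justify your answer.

Yes. The L2 (Euclidean) norm induces a metric on R^4, and multiplying a metric by a positive constant 11.28 > 0 preserves all four axioms: non-negativity (11.28·||x-y|| ≥ 0), identity (11.28·||x-y|| = 0 ⟺ ||x-y|| = 0 ⟺ x = y), symmetry (||x-y|| = ||y-x||), and the triangle inequality (11.28·||x-z|| ≤ 11.28·||x-y|| + 11.28·||y-z||). So d is a metric.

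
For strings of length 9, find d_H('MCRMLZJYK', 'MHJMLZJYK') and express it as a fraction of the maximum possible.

Differing positions: 2, 3. Hamming distance = 2. The maximum possible Hamming distance for length-9 strings is 9, so d_H/9 = 2/9 ≈ 0.2222.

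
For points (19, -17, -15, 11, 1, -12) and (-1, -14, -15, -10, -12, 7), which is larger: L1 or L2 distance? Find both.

L1 = |19 - (-1)| + |-17 - (-14)| + |-15 - (-15)| + |11 - (-10)| + |1 - (-12)| + |-12 - 7| = 20 + 3 + 0 + 21 + 13 + 19 = 76
L2 = √(20² + 3² + 0² + 21² + 13² + 19²) = √1380 ≈ 37.1484
L1 ≥ L2 always (equality iff movement is along one axis); L1 > L2 here.
Ratio L1/L2 = 76/√1380 ≈ 2.0459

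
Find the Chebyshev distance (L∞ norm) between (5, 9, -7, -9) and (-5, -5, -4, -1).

max(|x_i - y_i|) = max(|5 - (-5)|, |9 - (-5)|, |-7 - (-4)|, |-9 - (-1)|) = max(10, 14, 3, 8) = 14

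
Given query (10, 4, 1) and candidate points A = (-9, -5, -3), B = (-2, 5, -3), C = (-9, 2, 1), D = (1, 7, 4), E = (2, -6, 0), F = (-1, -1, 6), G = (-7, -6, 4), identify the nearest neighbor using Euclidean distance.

Distances: d(A) ≈ 21.4009, d(B) ≈ 12.6886, d(C) ≈ 19.105, d(D) ≈ 9.9499, d(E) ≈ 12.8452, d(F) ≈ 13.0767, d(G) ≈ 19.9499. Nearest: D = (1, 7, 4) with distance 9.9499.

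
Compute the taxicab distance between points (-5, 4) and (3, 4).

Σ|x_i - y_i| = |-5 - 3| + |4 - 4| = 8 + 0 = 8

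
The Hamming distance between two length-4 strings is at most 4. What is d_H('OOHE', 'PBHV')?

Differing positions: 1, 2, 4. Hamming distance = 3. The maximum possible Hamming distance for length-4 strings is 4, so d_H/4 = 3/4 = 0.75.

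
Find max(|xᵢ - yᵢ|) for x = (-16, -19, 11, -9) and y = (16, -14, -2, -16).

max(|x_i - y_i|) = max(|-16 - 16|, |-19 - (-14)|, |11 - (-2)|, |-9 - (-16)|) = max(32, 5, 13, 7) = 32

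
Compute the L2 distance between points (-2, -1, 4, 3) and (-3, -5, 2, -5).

(Σ|x_i - y_i|^2)^(1/2) = (|-2 - (-3)|^2 + |-1 - (-5)|^2 + |4 - 2|^2 + |3 - (-5)|^2)^(1/2)
= (1^2 + 4^2 + 2^2 + 8^2)^(1/2) = (1 + 16 + 4 + 64)^(1/2) = (85)^(1/2) ≈ 9.2195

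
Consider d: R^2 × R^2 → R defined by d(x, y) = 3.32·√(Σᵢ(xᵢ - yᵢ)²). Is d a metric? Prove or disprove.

Yes. The L2 (Euclidean) norm induces a metric on R^2, and multiplying a metric by a positive constant 3.32 > 0 preserves all four axioms: non-negativity (3.32·||x-y|| ≥ 0), identity (3.32·||x-y|| = 0 ⟺ ||x-y|| = 0 ⟺ x = y), symmetry (||x-y|| = ||y-x||), and the triangle inequality (3.32·||x-z|| ≤ 3.32·||x-y|| + 3.32·||y-z||). So d is a metric.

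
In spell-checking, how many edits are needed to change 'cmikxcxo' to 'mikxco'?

Let D[i][j] be the edit distance between the first i characters of 'cmikxcxo' and the first j characters of 'mikxco', with D[i][0] = i, D[0][j] = j, and D[i][j] = D[i-1][j-1] if the characters match, else 1 + min(D[i-1][j], D[i][j-1], D[i-1][j-1]). Filling the table (rows: prefixes of 'cmikxcxo', columns: prefixes of 'mikxco'):
     ε  m  i  k  x  c  o
  ε  0  1  2  3  4  5  6
  c  1  1  2  3  4  4  5
  m  2  1  2  3  4  5  5
  i  3  2  1  2  3  4  5
  k  4  3  2  1  2  3  4
  x  5  4  3  2  1  2  3
  c  6  5  4  3  2  1  2
  x  7  6  5  4  3  2  2
  o  8  7  6  5  4  3  2
The bottom-right entry gives D[8][6] = 2, so no sequence of fewer than 2 edits works. Backtracking through the table gives one optimal edit sequence (2 edits):
  cmikxcxo → mikxcxo (del c @1)
  mikxcxo → mikxco (del x @6)
Edit distance = 2.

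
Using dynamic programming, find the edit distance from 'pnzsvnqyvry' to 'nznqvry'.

Let D[i][j] be the edit distance between the first i characters of 'pnzsvnqyvry' and the first j characters of 'nznqvry', with D[i][0] = i, D[0][j] = j, and D[i][j] = D[i-1][j-1] if the characters match, else 1 + min(D[i-1][j], D[i][j-1], D[i-1][j-1]). Filling the table (rows: prefixes of 'pnzsvnqyvry', columns: prefixes of 'nznqvry'):
     ε  n  z  n  q  v  r  y
  ε  0  1  2  3  4  5  6  7
  p  1  1  2  3  4  5  6  7
  n  2  1  2  2  3  4  5  6
  z  3  2  1  2  3  4  5  6
  s  4  3  2  2  3  4  5  6
  v  5  4  3  3  3  3  4  5
  n  6  5  4  3  4  4  4  5
  q  7  6  5  4  3  4  5  5
  y  8  7  6  5  4  4  5  5
  v  9  8  7  6  5  4  5  6
  r 10  9  8  7  6  5  4  5
  y 11 10  9  8  7  6  5  4
The bottom-right entry gives D[11][7] = 4, so no sequence of fewer than 4 edits works. Backtracking through the table gives one optimal edit sequence (4 edits):
  pnzsvnqyvry → nzsvnqyvry (del p @1)
  nzsvnqyvry → nzvnqyvry (del s @3)
  nzvnqyvry → nznqyvry (del v @3)
  nznqyvry → nznqvry (del y @5)
Edit distance = 4.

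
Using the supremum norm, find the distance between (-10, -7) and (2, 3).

max(|x_i - y_i|) = max(|-10 - 2|, |-7 - 3|) = max(12, 10) = 12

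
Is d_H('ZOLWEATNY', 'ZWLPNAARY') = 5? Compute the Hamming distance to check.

Differing positions: 2, 4, 5, 7, 8. Hamming distance = 5, so the claim is true.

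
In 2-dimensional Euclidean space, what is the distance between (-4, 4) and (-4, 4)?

√(Σ(x_i - y_i)²) = √((-4 - (-4))² + (4 - 4)²)
= √(0² + 0²) = √(0 + 0) = √0 = 0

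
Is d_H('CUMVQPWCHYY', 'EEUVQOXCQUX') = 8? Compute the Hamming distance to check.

Differing positions: 1, 2, 3, 6, 7, 9, 10, 11. Hamming distance = 8, so the claim is true.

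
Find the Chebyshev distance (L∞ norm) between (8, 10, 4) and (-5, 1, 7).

max(|x_i - y_i|) = max(|8 - (-5)|, |10 - 1|, |4 - 7|) = max(13, 9, 3) = 13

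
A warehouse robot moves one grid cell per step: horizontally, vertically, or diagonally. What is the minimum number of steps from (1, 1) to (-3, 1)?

max(|x_i - y_i|) = max(|1 - (-3)|, |1 - 1|) = max(4, 0) = 4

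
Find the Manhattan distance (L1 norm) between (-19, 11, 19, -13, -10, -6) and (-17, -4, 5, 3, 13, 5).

Σ|x_i - y_i| = |-19 - (-17)| + |11 - (-4)| + |19 - 5| + |-13 - 3| + |-10 - 13| + |-6 - 5| = 2 + 15 + 14 + 16 + 23 + 11 = 81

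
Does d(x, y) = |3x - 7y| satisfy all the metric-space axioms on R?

No. d fails symmetry: d(8, 4) = |3·8 - 7·4| = |-4| = 4, but d(4, 8) = |3·4 - 7·8| = |-44| = 44. Since 4 ≠ 44, d(x,y) ≠ d(y,x) in general.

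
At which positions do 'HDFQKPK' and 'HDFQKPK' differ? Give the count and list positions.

Differing positions: none. Hamming distance = 0.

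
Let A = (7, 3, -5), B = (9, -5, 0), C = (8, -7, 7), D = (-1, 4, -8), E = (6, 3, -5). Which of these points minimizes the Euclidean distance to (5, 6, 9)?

Distances: d(A) ≈ 14.4568, d(B) ≈ 14.7648, d(C) ≈ 13.4907, d(D) ≈ 18.1384, d(E) ≈ 14.3527. Nearest: C = (8, -7, 7) with distance 13.4907.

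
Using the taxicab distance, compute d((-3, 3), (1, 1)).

Σ|x_i - y_i| = |-3 - 1| + |3 - 1| = 4 + 2 = 6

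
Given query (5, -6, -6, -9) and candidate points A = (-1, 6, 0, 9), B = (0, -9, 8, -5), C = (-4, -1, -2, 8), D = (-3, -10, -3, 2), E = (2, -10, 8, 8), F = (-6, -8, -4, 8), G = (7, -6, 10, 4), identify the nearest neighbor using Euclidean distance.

Distances: d(A) ≈ 23.2379, d(B) ≈ 15.6844, d(C) ≈ 20.2731, d(D) ≈ 14.4914, d(E) ≈ 22.5832, d(F) ≈ 20.445, d(G) ≈ 20.7123. Nearest: D = (-3, -10, -3, 2) with distance 14.4914.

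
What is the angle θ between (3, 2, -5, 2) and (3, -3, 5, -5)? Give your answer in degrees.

With u = (3, 2, -5, 2), v = (3, -3, 5, -5):
u·v = 3·3 + 2·(-3) + (-5)·5 + 2·(-5) = 9 + (-6) + (-25) + (-10) = -32.
|u| = √(3² + 2² + (-5)² + 2²) = √42, |v| = √(3² + (-3)² + 5² + (-5)²) = √68, so |u||v| = √(42·68) = √2856.
cos θ = (u·v)/(|u||v|) = -32/√2856 ≈ -0.598785
θ = arccos(-0.598785) ≈ 126.78°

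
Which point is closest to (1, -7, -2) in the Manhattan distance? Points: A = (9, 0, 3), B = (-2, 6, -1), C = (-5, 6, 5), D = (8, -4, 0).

Distances: d(A) = 20, d(B) = 17, d(C) = 26, d(D) = 12. Nearest: D = (8, -4, 0) with distance 12.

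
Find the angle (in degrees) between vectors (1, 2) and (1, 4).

With u = (1, 2), v = (1, 4):
u·v = 1·1 + 2·4 = 1 + 8 = 9.
|u| = √(1² + 2²) = √5, |v| = √(1² + 4²) = √17, so |u||v| = √(5·17) = √85.
cos θ = (u·v)/(|u||v|) = 9/√85 ≈ 0.976187
θ = arccos(0.976187) ≈ 12.53°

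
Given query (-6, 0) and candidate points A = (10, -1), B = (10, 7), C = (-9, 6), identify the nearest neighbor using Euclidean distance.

Distances: d(A) ≈ 16.0312, d(B) ≈ 17.4642, d(C) ≈ 6.7082. Nearest: C = (-9, 6) with distance 6.7082.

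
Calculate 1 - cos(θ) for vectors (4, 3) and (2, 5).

With u = (4, 3), v = (2, 5):
u·v = 4·2 + 3·5 = 8 + 15 = 23.
|u| = √(4² + 3²) = √25, |v| = √(2² + 5²) = √29, so |u||v| = √(25·29) = √725.
cos θ = (u·v)/(|u||v|) = 23/√725 ≈ 0.8542
Cosine distance = 1 - cos θ ≈ 1 - 0.8542 = 0.1458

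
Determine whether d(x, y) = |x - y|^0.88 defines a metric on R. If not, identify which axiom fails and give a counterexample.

Yes. With 0 < p = 0.88 ≤ 1, d(x,y) = |x-y|^0.88 is a metric on R. Non-negativity and symmetry are immediate; |x-y|^0.88 = 0 ⟺ |x-y| = 0 ⟺ x = y. For the triangle inequality, the function t ↦ t^0.88 is subadditive on [0,∞) when p ≤ 1, so |x-z|^0.88 ≤ (|x-y| + |y-z|)^0.88 ≤ |x-y|^0.88 + |y-z|^0.88.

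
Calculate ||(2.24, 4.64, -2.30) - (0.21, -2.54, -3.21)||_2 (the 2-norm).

(Σ|x_i - y_i|^2)^(1/2) = (|2.24 - 0.21|^2 + |4.64 - (-2.54)|^2 + |-2.3 - (-3.21)|^2)^(1/2)
= (2.03^2 + 7.18^2 + 0.91^2)^(1/2) = (4.1209 + 51.5524 + 0.8281)^(1/2) = (56.5014)^(1/2) ≈ 7.5167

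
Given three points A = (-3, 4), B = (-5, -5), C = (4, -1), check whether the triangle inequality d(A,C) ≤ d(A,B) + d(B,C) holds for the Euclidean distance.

d(A,B) = √(2² + 9²) = √85 ≈ 9.2195, d(B,C) = √(9² + 4²) = √97 ≈ 9.8489, d(A,C) = √(7² + 5²) = √74 ≈ 8.6023.
d(A,C) ≈ 8.6023 ≤ 9.2195 + 9.8489 = 19.0684. Triangle inequality is satisfied.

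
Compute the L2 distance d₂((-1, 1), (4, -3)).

√(Σ(x_i - y_i)²) = √((-1 - 4)² + (1 - (-3))²)
= √((-5)² + 4²) = √(25 + 16) = √41 ≈ 6.4031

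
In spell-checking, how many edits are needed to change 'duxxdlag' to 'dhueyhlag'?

Let D[i][j] be the edit distance between the first i characters of 'duxxdlag' and the first j characters of 'dhueyhlag', with D[i][0] = i, D[0][j] = j, and D[i][j] = D[i-1][j-1] if the characters match, else 1 + min(D[i-1][j], D[i][j-1], D[i-1][j-1]). Filling the table (rows: prefixes of 'duxxdlag', columns: prefixes of 'dhueyhlag'):
     ε  d  h  u  e  y  h  l  a  g
  ε  0  1  2  3  4  5  6  7  8  9
  d  1  0  1  2  3  4  5  6  7  8
  u  2  1  1  1  2  3  4  5  6  7
  x  3  2  2  2  2  3  4  5  6  7
  x  4  3  3  3  3  3  4  5  6  7
  d  5  4  4  4  4  4  4  5  6  7
  l  6  5  5  5  5  5  5  4  5  6
  a  7  6  6  6  6  6  6  5  4  5
  g  8  7  7  7  7  7  7  6  5  4
The bottom-right entry gives D[8][9] = 4, so no sequence of fewer than 4 edits works. Backtracking through the table gives one optimal edit sequence (4 edits):
  duxxdlag → dhuxxdlag (ins h @2)
  dhuxxdlag → dhuexdlag (sub x→e @4)
  dhuexdlag → dhueydlag (sub x→y @5)
  dhueydlag → dhueyhlag (sub d→h @6)
Edit distance = 4.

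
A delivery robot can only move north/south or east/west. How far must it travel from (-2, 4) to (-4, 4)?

Σ|x_i - y_i| = |-2 - (-4)| + |4 - 4| = 2 + 0 = 2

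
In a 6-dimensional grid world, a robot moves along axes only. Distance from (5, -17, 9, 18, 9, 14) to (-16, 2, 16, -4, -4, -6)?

Σ|x_i - y_i| = |5 - (-16)| + |-17 - 2| + |9 - 16| + |18 - (-4)| + |9 - (-4)| + |14 - (-6)| = 21 + 19 + 7 + 22 + 13 + 20 = 102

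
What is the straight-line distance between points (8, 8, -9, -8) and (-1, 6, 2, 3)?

√(Σ(x_i - y_i)²) = √((8 - (-1))² + (8 - 6)² + (-9 - 2)² + (-8 - 3)²)
= √(9² + 2² + (-11)² + (-11)²) = √(81 + 4 + 121 + 121) = √327 ≈ 18.0831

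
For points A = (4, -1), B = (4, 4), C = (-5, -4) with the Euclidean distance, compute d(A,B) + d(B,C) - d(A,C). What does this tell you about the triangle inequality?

d(A,B) = √(0² + 5²) = √25 = 5, d(B,C) = √(9² + 8²) = √145 ≈ 12.0416, d(A,C) = √(9² + 3²) = √90 ≈ 9.4868.
d(A,B) + d(B,C) - d(A,C) = 5 + 12.0416 - 9.4868 = 17.0416 - 9.4868 = 7.5548 (to 4 decimal places). This is ≥ 0, so the triangle inequality holds for these points.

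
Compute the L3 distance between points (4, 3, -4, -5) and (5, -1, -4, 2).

(Σ|x_i - y_i|^3)^(1/3) = (|4 - 5|^3 + |3 - (-1)|^3 + |-4 - (-4)|^3 + |-5 - 2|^3)^(1/3)
= (1^3 + 4^3 + 0^3 + 7^3)^(1/3) = (1 + 64 + 0 + 343)^(1/3) = (408)^(1/3) ≈ 7.4169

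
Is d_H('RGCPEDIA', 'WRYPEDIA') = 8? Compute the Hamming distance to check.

Differing positions: 1, 2, 3. Hamming distance = 3, so the claim that d_H = 8 is false.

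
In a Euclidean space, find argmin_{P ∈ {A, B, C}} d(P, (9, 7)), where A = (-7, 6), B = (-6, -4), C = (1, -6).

Distances: d(A) ≈ 16.0312, d(B) ≈ 18.6011, d(C) ≈ 15.2643. Nearest: C = (1, -6) with distance 15.2643.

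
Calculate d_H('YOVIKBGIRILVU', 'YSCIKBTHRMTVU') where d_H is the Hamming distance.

Differing positions: 2, 3, 7, 8, 10, 11. Hamming distance = 6.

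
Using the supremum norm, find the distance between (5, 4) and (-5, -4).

max(|x_i - y_i|) = max(|5 - (-5)|, |4 - (-4)|) = max(10, 8) = 10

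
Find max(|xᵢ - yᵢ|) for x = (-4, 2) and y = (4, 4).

max(|x_i - y_i|) = max(|-4 - 4|, |2 - 4|) = max(8, 2) = 8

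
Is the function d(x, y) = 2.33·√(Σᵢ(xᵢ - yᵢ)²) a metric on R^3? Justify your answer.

Yes. The L2 (Euclidean) norm induces a metric on R^3, and multiplying a metric by a positive constant 2.33 > 0 preserves all four axioms: non-negativity (2.33·||x-y|| ≥ 0), identity (2.33·||x-y|| = 0 ⟺ ||x-y|| = 0 ⟺ x = y), symmetry (||x-y|| = ||y-x||), and the triangle inequality (2.33·||x-z|| ≤ 2.33·||x-y|| + 2.33·||y-z||). So d is a metric.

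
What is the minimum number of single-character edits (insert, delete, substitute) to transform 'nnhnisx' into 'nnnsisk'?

Let D[i][j] be the edit distance between the first i characters of 'nnhnisx' and the first j characters of 'nnnsisk', with D[i][0] = i, D[0][j] = j, and D[i][j] = D[i-1][j-1] if the characters match, else 1 + min(D[i-1][j], D[i][j-1], D[i-1][j-1]). Filling the table (rows: prefixes of 'nnhnisx', columns: prefixes of 'nnnsisk'):
     ε  n  n  n  s  i  s  k
  ε  0  1  2  3  4  5  6  7
  n  1  0  1  2  3  4  5  6
  n  2  1  0  1  2  3  4  5
  h  3  2  1  1  2  3  4  5
  n  4  3  2  1  2  3  4  5
  i  5  4  3  2  2  2  3  4
  s  6  5  4  3  2  3  2  3
  x  7  6  5  4  3  3  3  3
The bottom-right entry gives D[7][7] = 3, so no sequence of fewer than 3 edits works. Backtracking through the table gives one optimal edit sequence (3 edits):
  nnhnisx → nnnnisx (sub h→n @3)
  nnnnisx → nnnsisx (sub n→s @4)
  nnnsisx → nnnsisk (sub x→k @7)
Edit distance = 3.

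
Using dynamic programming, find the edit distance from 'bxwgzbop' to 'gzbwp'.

Let D[i][j] be the edit distance between the first i characters of 'bxwgzbop' and the first j characters of 'gzbwp', with D[i][0] = i, D[0][j] = j, and D[i][j] = D[i-1][j-1] if the characters match, else 1 + min(D[i-1][j], D[i][j-1], D[i-1][j-1]). Filling the table (rows: prefixes of 'bxwgzbop', columns: prefixes of 'gzbwp'):
     ε  g  z  b  w  p
  ε  0  1  2  3  4  5
  b  1  1  2  2  3  4
  x  2  2  2  3  3  4
  w  3  3  3  3  3  4
  g  4  3  4  4  4  4
  z  5  4  3  4  5  5
  b  6  5  4  3  4  5
  o  7  6  5  4  4  5
  p  8  7  6  5  5  4
The bottom-right entry gives D[8][5] = 4, so no sequence of fewer than 4 edits works. Backtracking through the table gives one optimal edit sequence (4 edits):
  bxwgzbop → xwgzbop (del b @1)
  xwgzbop → wgzbop (del x @1)
  wgzbop → gzbop (del w @1)
  gzbop → gzbwp (sub o→w @4)
Edit distance = 4.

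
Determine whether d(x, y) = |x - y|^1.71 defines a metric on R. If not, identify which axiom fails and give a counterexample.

No. d(x,y) = |x-y|^1.71 fails the triangle inequality since p = 1.71 > 1. Counterexample: x = -2, y = 7, z = 19. d(x,z) = |-2 - 19|^1.71 = 21^1.71 ≈ 182.3875, but d(x,y) + d(y,z) = 9^1.71 + 12^1.71 ≈ 42.8307 + 70.0487 = 112.8794. Since 182.3875 > 112.8794, the triangle inequality is violated.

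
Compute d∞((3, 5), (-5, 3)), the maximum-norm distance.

max(|x_i - y_i|) = max(|3 - (-5)|, |5 - 3|) = max(8, 2) = 8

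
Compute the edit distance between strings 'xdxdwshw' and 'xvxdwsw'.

Let D[i][j] be the edit distance between the first i characters of 'xdxdwshw' and the first j characters of 'xvxdwsw', with D[i][0] = i, D[0][j] = j, and D[i][j] = D[i-1][j-1] if the characters match, else 1 + min(D[i-1][j], D[i][j-1], D[i-1][j-1]). Filling the table (rows: prefixes of 'xdxdwshw', columns: prefixes of 'xvxdwsw'):
     ε  x  v  x  d  w  s  w
  ε  0  1  2  3  4  5  6  7
  x  1  0  1  2  3  4  5  6
  d  2  1  1  2  2  3  4  5
  x  3  2  2  1  2  3  4  5
  d  4  3  3  2  1  2  3  4
  w  5  4  4  3  2  1  2  3
  s  6  5  5  4  3  2  1  2
  h  7  6  6  5  4  3  2  2
  w  8  7  7  6  5  4  3  2
The bottom-right entry gives D[8][7] = 2, so no sequence of fewer than 2 edits works. Backtracking through the table gives one optimal edit sequence (2 edits):
  xdxdwshw → xvxdwshw (sub d→v @2)
  xvxdwshw → xvxdwsw (del h @7)
Edit distance = 2.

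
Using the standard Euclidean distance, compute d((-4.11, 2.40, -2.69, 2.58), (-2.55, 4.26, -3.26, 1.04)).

(Σ|x_i - y_i|^2)^(1/2) = (|-4.11 - (-2.55)|^2 + |2.4 - 4.26|^2 + |-2.69 - (-3.26)|^2 + |2.58 - 1.04|^2)^(1/2)
= (1.56^2 + 1.86^2 + 0.57^2 + 1.54^2)^(1/2) = (2.4336 + 3.4596 + 0.3249 + 2.3716)^(1/2) = (8.5897)^(1/2) ≈ 2.9308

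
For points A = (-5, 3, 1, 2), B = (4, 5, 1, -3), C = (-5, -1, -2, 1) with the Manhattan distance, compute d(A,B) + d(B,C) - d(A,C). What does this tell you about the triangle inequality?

d(A,B) = 9 + 2 + 0 + 5 = 16, d(B,C) = 9 + 6 + 3 + 4 = 22, d(A,C) = 0 + 4 + 3 + 1 = 8.
d(A,B) + d(B,C) - d(A,C) = 16 + 22 - 8 = 38 - 8 = 30. This is ≥ 0, so the triangle inequality holds for these points.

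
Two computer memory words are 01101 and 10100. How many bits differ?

Differing positions: 1, 2, 5. Hamming distance = 3.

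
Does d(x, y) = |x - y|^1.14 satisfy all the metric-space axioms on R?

No. d(x,y) = |x-y|^1.14 fails the triangle inequality since p = 1.14 > 1. Counterexample: x = 1, y = 9, z = 16. d(x,z) = |1 - 16|^1.14 = 15^1.14 ≈ 21.9151, but d(x,y) + d(y,z) = 8^1.14 + 7^1.14 ≈ 10.7034 + 9.192 = 19.8954. Since 21.9151 > 19.8954, the triangle inequality is violated.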